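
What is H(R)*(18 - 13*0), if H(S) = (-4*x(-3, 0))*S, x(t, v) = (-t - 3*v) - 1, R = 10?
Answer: -1440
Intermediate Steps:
x(t, v) = -1 - t - 3*v
H(S) = -8*S (H(S) = (-4*(-1 - 1*(-3) - 3*0))*S = (-4*(-1 + 3 + 0))*S = (-4*2)*S = -8*S)
H(R)*(18 - 13*0) = (-8*10)*(18 - 13*0) = -80*(18 + 0) = -80*18 = -1440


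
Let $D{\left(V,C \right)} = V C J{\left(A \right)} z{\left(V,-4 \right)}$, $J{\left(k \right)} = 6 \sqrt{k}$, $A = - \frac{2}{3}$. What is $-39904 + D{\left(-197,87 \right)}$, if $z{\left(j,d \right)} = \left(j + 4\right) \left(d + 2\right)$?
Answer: $-39904 - 13231308 i \sqrt{6} \approx -39904.0 - 3.241 \cdot 10^{7} i$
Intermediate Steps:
$A = - \frac{2}{3}$ ($A = \left(-2\right) \frac{1}{3} = - \frac{2}{3} \approx -0.66667$)
$z{\left(j,d \right)} = \left(2 + d\right) \left(4 + j\right)$ ($z{\left(j,d \right)} = \left(4 + j\right) \left(2 + d\right) = \left(2 + d\right) \left(4 + j\right)$)
$D{\left(V,C \right)} = 2 i C V \sqrt{6} \left(-8 - 2 V\right)$ ($D{\left(V,C \right)} = V C 6 \sqrt{- \frac{2}{3}} \left(8 + 2 V + 4 \left(-4\right) - 4 V\right) = C V 6 \frac{i \sqrt{6}}{3} \left(8 + 2 V - 16 - 4 V\right) = C V 2 i \sqrt{6} \left(-8 - 2 V\right) = 2 i C V \sqrt{6} \left(-8 - 2 V\right)$)
$-39904 + D{\left(-197,87 \right)} = -39904 - 4 i 87 \left(-197\right) \sqrt{6} \left(4 - 197\right) = -39904 - 4 i 87 \left(-197\right) \sqrt{6} \left(-193\right) = -39904 - 13231308 i \sqrt{6}$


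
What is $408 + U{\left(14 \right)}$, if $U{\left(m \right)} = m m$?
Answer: $604$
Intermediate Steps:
$U{\left(m \right)} = m^{2}$
$408 + U{\left(14 \right)} = 408 + 14^{2} = 408 + 196 = 604$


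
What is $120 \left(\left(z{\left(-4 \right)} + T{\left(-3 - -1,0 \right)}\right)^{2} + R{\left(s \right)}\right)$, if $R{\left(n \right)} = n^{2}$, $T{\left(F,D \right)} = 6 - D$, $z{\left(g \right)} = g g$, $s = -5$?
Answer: $61080$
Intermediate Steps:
$z{\left(g \right)} = g^{2}$
$120 \left(\left(z{\left(-4 \right)} + T{\left(-3 - -1,0 \right)}\right)^{2} + R{\left(s \right)}\right) = 120 \left(\left(\left(-4\right)^{2} + \left(6 - 0\right)\right)^{2} + \left(-5\right)^{2}\right) = 120 \left(\left(16 + \left(6 + 0\right)\right)^{2} + 25\right) = 120 \left(\left(16 + 6\right)^{2} + 25\right) = 120 \left(22^{2} + 25\right) = 120 \left(484 + 25\right) = 120 \cdot 509 = 61080$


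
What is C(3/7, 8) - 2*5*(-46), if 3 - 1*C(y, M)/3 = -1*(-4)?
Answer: 457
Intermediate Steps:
C(y, M) = -3 (C(y, M) = 9 - (-3)*(-4) = 9 - 3*4 = 9 - 12 = -3)
C(3/7, 8) - 2*5*(-46) = -3 - 2*5*(-46) = -3 - 10*(-46) = -3 + 460 = 457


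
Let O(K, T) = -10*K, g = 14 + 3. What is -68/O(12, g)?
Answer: 17/30 ≈ 0.56667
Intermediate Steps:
g = 17
-68/O(12, g) = -68/((-10*12)) = -68/(-120) = -68*(-1/120) = 17/30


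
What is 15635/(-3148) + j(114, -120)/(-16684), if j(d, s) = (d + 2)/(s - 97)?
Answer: -14151256653/2849276836 ≈ -4.9666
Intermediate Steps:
j(d, s) = (2 + d)/(-97 + s)
15635/(-3148) + j(114, -120)/(-16684) = 15635/(-3148) + ((2 + 114)/(-97 - 120))/(-16684) = 15635*(-1/3148) + (116/(-217))*(-1/16684) = -15635/3148 - 1/217*116*(-1/16684) = -15635/3148 - 116/217*(-1/16684) = -15635/3148 + 29/905107 = -14151256653/2849276836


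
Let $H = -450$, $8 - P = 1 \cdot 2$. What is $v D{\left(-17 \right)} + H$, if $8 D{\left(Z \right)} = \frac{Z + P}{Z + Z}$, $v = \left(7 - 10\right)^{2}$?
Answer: $- \frac{122301}{272} \approx -449.64$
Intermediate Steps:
$v = 9$ ($v = \left(-3\right)^{2} = 9$)
$P = 6$ ($P = 8 - 1 \cdot 2 = 8 - 2 = 6$)
$D{\left(Z \right)} = \frac{6 + Z}{16 Z}$ ($D{\left(Z \right)} = \frac{\left(Z + 6\right) \frac{1}{Z + Z}}{8} = \frac{\left(6 + Z\right) \frac{1}{2 Z}}{8} = \frac{\frac{1}{2} \frac{1}{Z} \left(6 + Z\right)}{8} = \frac{6 + Z}{16 Z}$)
$v D{\left(-17 \right)} + H = 9 \frac{6 - 17}{16 \left(-17\right)} - 450 = 9 \cdot \frac{1}{16} \left(- \frac{1}{17}\right) \left(-11\right) - 450 = 9 \cdot \frac{11}{272} - 450 = \frac{99}{272} - 450 = - \frac{122301}{272}$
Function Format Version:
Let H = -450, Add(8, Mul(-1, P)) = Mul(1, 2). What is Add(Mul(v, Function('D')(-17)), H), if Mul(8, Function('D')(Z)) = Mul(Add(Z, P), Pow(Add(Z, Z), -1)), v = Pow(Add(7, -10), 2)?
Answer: Rational(-122301, 272) ≈ -449.64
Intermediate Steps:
v = 9 (v = Pow(-3, 2) = 9)
P = 6 (P = Add(8, Mul(-1, Mul(1, 2))) = Add(8, Mul(-1, 2)) = Add(8, -2) = 6)
Function('D')(Z) = Mul(Rational(1, 16), Pow(Z, -1), Add(6, Z)) (Function('D')(Z) = Mul(Rational(1, 8), Mul(Add(Z, 6), Pow(Add(Z, Z), -1))) = Mul(Rational(1, 8), Mul(Add(6, Z), Pow(Mul(2, Z), -1))) = Mul(Rational(1, 8), Mul(Add(6, Z), Mul(Rational(1, 2), Pow(Z, -1)))) = Mul(Rational(1, 8), Mul(Rational(1, 2), Pow(Z, -1), Add(6, Z))) = Mul(Rational(1, 16), Pow(Z, -1), Add(6, Z)))
Add(Mul(v, Function('D')(-17)), H) = Add(Mul(9, Mul(Rational(1, 16), Pow(-17, -1), Add(6, -17))), -450) = Add(Mul(9, Mul(Rational(1, 16), Rational(-1, 17), -11)), -450) = Add(Mul(9, Rational(11, 272)), -450) = Add(Rational(99, 272), -450) = Rational(-122301, 272)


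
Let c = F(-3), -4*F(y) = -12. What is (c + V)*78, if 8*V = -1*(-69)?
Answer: 3627/4 ≈ 906.75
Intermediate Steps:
F(y) = 3 (F(y) = -¼*(-12) = 3)
c = 3
V = 69/8 (V = (-1*(-69))/8 = (⅛)*69 = 69/8 ≈ 8.6250)
(c + V)*78 = (3 + 69/8)*78 = (93/8)*78 = 3627/4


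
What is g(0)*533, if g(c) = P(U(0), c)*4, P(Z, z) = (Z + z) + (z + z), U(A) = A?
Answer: 0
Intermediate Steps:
P(Z, z) = Z + 3*z (P(Z, z) = (Z + z) + 2*z = Z + 3*z)
g(c) = 12*c (g(c) = (0 + 3*c)*4 = (3*c)*4 = 12*c)
g(0)*533 = (12*0)*533 = 0*533 = 0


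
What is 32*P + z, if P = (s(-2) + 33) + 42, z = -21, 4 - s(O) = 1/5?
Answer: 12503/5 ≈ 2500.6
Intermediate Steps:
s(O) = 19/5 (s(O) = 4 - 1/5 = 4 - 1*⅕ = 4 - ⅕ = 19/5)
P = 394/5 (P = (19/5 + 33) + 42 = 184/5 + 42 = 394/5 ≈ 78.800)
32*P + z = 32*(394/5) - 21 = 12608/5 - 21 = 12503/5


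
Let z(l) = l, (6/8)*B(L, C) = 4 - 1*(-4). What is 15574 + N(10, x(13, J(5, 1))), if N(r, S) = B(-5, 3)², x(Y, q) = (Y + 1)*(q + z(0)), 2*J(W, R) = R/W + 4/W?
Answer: 141190/9 ≈ 15688.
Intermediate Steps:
B(L, C) = 32/3 (B(L, C) = 4*(4 - 1*(-4))/3 = 4*(4 + 4)/3 = (4/3)*8 = 32/3)
J(W, R) = 2/W + R/(2*W) (J(W, R) = (R/W + 4/W)/2 = (4/W + R/W)/2 = 2/W + R/(2*W))
x(Y, q) = q*(1 + Y) (x(Y, q) = (Y + 1)*(q + 0) = (1 + Y)*q = q*(1 + Y))
N(r, S) = 1024/9 (N(r, S) = (32/3)² = 1024/9)
15574 + N(10, x(13, J(5, 1))) = 15574 + 1024/9 = 141190/9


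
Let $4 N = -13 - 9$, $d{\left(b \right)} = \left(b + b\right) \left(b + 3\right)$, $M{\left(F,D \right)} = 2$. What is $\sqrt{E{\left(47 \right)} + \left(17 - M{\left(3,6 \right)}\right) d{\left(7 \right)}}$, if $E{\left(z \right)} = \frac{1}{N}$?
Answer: $\frac{\sqrt{254078}}{11} \approx 45.824$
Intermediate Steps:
$d{\left(b \right)} = 2 b \left(3 + b\right)$
$N = - \frac{11}{2}$ ($N = \frac{-13 - 9}{4} = \frac{1}{4} \left(-22\right) = - \frac{11}{2} \approx -5.5$)
$E{\left(z \right)} = - \frac{2}{11}$ ($E{\left(z \right)} = \frac{1}{- \frac{11}{2}} = - \frac{2}{11}$)
$\sqrt{E{\left(47 \right)} + \left(17 - M{\left(3,6 \right)}\right) d{\left(7 \right)}} = \sqrt{- \frac{2}{11} + \left(17 - 2\right) 2 \cdot 7 \left(3 + 7\right)} = \sqrt{- \frac{2}{11} + \left(17 - 2\right) 2 \cdot 7 \cdot 10} = \sqrt{- \frac{2}{11} + 15 \cdot 140} = \sqrt{- \frac{2}{11} + 2100} = \sqrt{\frac{23098}{11}} = \frac{\sqrt{254078}}{11}$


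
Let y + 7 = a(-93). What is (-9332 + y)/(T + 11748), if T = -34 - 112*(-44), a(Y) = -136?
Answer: -9475/16642 ≈ -0.56934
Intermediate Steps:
y = -143 (y = -7 - 136 = -143)
T = 4894 (T = -34 + 4928 = 4894)
(-9332 + y)/(T + 11748) = (-9332 - 143)/(4894 + 11748) = -9475/16642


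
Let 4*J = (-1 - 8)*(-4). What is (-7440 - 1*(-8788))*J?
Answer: 12132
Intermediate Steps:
J = 9 (J = ((-1 - 8)*(-4))/4 = (-9*(-4))/4 = (¼)*36 = 9)
(-7440 - 1*(-8788))*J = (-7440 - 1*(-8788))*9 = (-7440 + 8788)*9 = 1348*9 = 12132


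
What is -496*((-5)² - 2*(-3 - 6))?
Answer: -21328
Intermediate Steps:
-496*((-5)² - 2*(-3 - 6)) = -496*(25 - 2*(-9)) = -496*(25 + 18) = -496*43 = -21328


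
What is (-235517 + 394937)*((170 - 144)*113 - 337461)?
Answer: -53329656660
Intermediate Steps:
(-235517 + 394937)*((170 - 144)*113 - 337461) = 159420*(26*113 - 337461) = 159420*(2938 - 337461) = 159420*(-334523) = -53329656660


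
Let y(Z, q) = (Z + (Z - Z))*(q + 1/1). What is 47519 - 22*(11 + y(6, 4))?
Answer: 46617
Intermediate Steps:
y(Z, q) = Z*(1 + q) (y(Z, q) = (Z + 0)*(q + 1) = Z*(1 + q))
47519 - 22*(11 + y(6, 4)) = 47519 - 22*(11 + 6*(1 + 4)) = 47519 - 22*(11 + 6*5) = 47519 - 22*(11 + 30) = 47519 - 22*41 = 47519 - 1*902 = 47519 - 902 = 46617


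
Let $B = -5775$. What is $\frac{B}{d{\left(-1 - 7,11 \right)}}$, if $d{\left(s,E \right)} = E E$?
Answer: $- \frac{525}{11} \approx -47.727$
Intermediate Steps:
$d{\left(s,E \right)} = E^{2}$
$\frac{B}{d{\left(-1 - 7,11 \right)}} = \frac{1}{11^{2}} \left(-5775\right) = \frac{1}{121} \left(-5775\right) = - \frac{525}{11}$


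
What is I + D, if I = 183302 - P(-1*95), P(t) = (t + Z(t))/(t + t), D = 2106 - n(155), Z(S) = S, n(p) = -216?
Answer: 185623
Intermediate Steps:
D = 2322 (D = 2106 - 1*(-216) = 2106 + 216 = 2322)
P(t) = 1 (P(t) = (t + t)/(t + t) = (2*t)/((2*t)) = (2*t)*(1/(2*t)) = 1)
I = 183301 (I = 183302 - 1*1 = 183302 - 1 = 183301)
I + D = 183301 + 2322 = 185623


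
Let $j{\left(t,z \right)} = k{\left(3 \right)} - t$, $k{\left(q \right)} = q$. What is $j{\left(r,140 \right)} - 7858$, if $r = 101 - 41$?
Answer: $-7915$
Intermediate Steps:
$r = 60$
$j{\left(t,z \right)} = 3 - t$
$j{\left(r,140 \right)} - 7858 = \left(3 - 60\right) - 7858 = -57 - 7858 = -7915$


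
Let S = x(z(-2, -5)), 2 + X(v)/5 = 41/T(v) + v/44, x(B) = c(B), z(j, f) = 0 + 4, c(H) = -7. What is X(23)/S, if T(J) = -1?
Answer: 1335/44 ≈ 30.341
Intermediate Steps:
z(j, f) = 4
x(B) = -7
X(v) = -215 + 5*v/44 (X(v) = -10 + 5*(41/(-1) + v/44) = -10 + 5*(41*(-1) + v*(1/44)) = -10 + 5*(-41 + v/44) = -10 + (-205 + 5*v/44) = -215 + 5*v/44)
S = -7
X(23)/S = (-215 + (5/44)*23)/(-7) = (-215 + 115/44)*(-1/7) = -9345/44*(-1/7) = 1335/44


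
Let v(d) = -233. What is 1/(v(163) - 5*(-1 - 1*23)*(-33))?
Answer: -1/4193 ≈ -0.00023849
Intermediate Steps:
1/(v(163) - 5*(-1 - 1*23)*(-33)) = 1/(-233 - 5*(-1 - 1*23)*(-33)) = 1/(-233 - 5*(-1 - 23)*(-33)) = 1/(-233 - 5*(-24)*(-33)) = 1/(-233 + 120*(-33)) = 1/(-233 - 3960) = 1/(-4193) = -1/4193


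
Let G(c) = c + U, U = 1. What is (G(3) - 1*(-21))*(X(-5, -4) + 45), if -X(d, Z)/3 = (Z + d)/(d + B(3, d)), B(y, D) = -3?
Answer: 8325/8 ≈ 1040.6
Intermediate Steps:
G(c) = 1 + c (G(c) = c + 1 = 1 + c)
X(d, Z) = -3*(Z + d)/(-3 + d) (X(d, Z) = -3*(Z + d)/(d - 3) = -3*(Z + d)/(-3 + d))
(G(3) - 1*(-21))*(X(-5, -4) + 45) = ((1 + 3) - 1*(-21))*(3*(-1*(-4) - 1*(-5))/(-3 - 5) + 45) = (4 + 21)*(3*(4 + 5)/(-8) + 45) = 25*(3*(-1/8)*9 + 45) = 25*(-27/8 + 45) = 25*(333/8) = 8325/8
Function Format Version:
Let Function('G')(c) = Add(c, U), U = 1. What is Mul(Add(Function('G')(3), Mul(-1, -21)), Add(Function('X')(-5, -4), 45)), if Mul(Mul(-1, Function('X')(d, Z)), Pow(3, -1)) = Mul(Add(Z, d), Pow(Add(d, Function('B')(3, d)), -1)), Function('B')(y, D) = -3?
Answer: Rational(8325, 8) ≈ 1040.6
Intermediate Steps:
Function('G')(c) = Add(1, c) (Function('G')(c) = Add(c, 1) = Add(1, c))
Function('X')(d, Z) = Mul(-3, Pow(Add(-3, d), -1), Add(Z, d)) (Function('X')(d, Z) = Mul(-3, Mul(Add(Z, d), Pow(Add(d, -3), -1))) = Mul(-3, Mul(Add(Z, d), Pow(Add(-3, d), -1))) = Mul(-3, Mul(Pow(Add(-3, d), -1), Add(Z, d))) = Mul(-3, Pow(Add(-3, d), -1), Add(Z, d)))
Mul(Add(Function('G')(3), Mul(-1, -21)), Add(Function('X')(-5, -4), 45)) = Mul(Add(Add(1, 3), Mul(-1, -21)), Add(Mul(3, Pow(Add(-3, -5), -1), Add(Mul(-1, -4), Mul(-1, -5))), 45)) = Mul(Add(4, 21), Add(Mul(3, Pow(-8, -1), Add(4, 5)), 45)) = Mul(25, Add(Mul(3, Rational(-1, 8), 9), 45)) = Mul(25, Add(Rational(-27, 8), 45)) = Mul(25, Rational(333, 8)) = Rational(8325, 8)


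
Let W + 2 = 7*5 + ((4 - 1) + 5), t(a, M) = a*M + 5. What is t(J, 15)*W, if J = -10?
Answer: -5945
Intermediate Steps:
t(a, M) = 5 + M*a (t(a, M) = M*a + 5 = 5 + M*a)
W = 41 (W = -2 + (7*5 + ((4 - 1) + 5)) = -2 + (35 + (3 + 5)) = -2 + (35 + 8) = -2 + 43 = 41)
t(J, 15)*W = (5 + 15*(-10))*41 = (5 - 150)*41 = -145*41 = -5945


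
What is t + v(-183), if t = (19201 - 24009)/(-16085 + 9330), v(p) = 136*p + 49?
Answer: -167782637/6755 ≈ -24838.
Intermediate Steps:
v(p) = 49 + 136*p
t = 4808/6755 (t = -4808/(-6755) = -4808*(-1/6755) = 4808/6755 ≈ 0.71177)
t + v(-183) = 4808/6755 + (49 + 136*(-183)) = 4808/6755 + (49 - 24888) = 4808/6755 - 24839 = -167782637/6755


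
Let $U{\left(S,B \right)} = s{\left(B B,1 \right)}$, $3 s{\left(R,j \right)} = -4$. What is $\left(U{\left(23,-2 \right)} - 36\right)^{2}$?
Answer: $\frac{12544}{9} \approx 1393.8$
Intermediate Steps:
$s{\left(R,j \right)} = - \frac{4}{3}$ ($s{\left(R,j \right)} = \frac{1}{3} \left(-4\right) = - \frac{4}{3}$)
$U{\left(S,B \right)} = - \frac{4}{3}$
$\left(U{\left(23,-2 \right)} - 36\right)^{2} = \left(- \frac{4}{3} - 36\right)^{2} = \left(- \frac{112}{3}\right)^{2} = \frac{12544}{9}$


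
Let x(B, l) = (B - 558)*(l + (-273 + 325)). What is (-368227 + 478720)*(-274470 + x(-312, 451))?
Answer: -78679855440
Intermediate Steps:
x(B, l) = (-558 + B)*(52 + l) (x(B, l) = (-558 + B)*(l + 52) = (-558 + B)*(52 + l))
(-368227 + 478720)*(-274470 + x(-312, 451)) = (-368227 + 478720)*(-274470 + (-29016 - 558*451 + 52*(-312) - 312*451)) = 110493*(-274470 + (-29016 - 251658 - 16224 - 140712)) = 110493*(-274470 - 437610) = 110493*(-712080) = -78679855440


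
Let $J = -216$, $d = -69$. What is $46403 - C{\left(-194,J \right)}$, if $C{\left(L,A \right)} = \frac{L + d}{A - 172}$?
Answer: $\frac{18004101}{388} \approx 46402.0$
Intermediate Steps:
$C{\left(L,A \right)} = \frac{-69 + L}{-172 + A}$ ($C{\left(L,A \right)} = \frac{L - 69}{A - 172} = \frac{-69 + L}{-172 + A}$)
$46403 - C{\left(-194,J \right)} = 46403 - \frac{-69 - 194}{-172 - 216} = 46403 - \frac{1}{-388} \left(-263\right) = 46403 - \left(- \frac{1}{388}\right) \left(-263\right) = 46403 - \frac{263}{388} = \frac{18004101}{388}$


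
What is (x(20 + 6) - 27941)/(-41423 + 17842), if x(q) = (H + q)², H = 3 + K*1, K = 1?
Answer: 27041/23581 ≈ 1.1467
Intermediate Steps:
H = 4 (H = 3 + 1*1 = 3 + 1 = 4)
x(q) = (4 + q)²
(x(20 + 6) - 27941)/(-41423 + 17842) = ((4 + (20 + 6))² - 27941)/(-41423 + 17842) = ((4 + 26)² - 27941)/(-23581) = (30² - 27941)*(-1/23581) = (900 - 27941)*(-1/23581) = -27041*(-1/23581) = 27041/23581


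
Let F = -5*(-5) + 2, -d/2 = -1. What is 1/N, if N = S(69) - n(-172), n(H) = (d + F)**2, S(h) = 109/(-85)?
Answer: -85/71594 ≈ -0.0011873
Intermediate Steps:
d = 2 (d = -2*(-1) = 2)
F = 27 (F = 25 + 2 = 27)
S(h) = -109/85 (S(h) = 109*(-1/85) = -109/85)
n(H) = 841 (n(H) = (2 + 27)**2 = 29**2 = 841)
N = -71594/85 (N = -109/85 - 1*841 = -109/85 - 841 = -71594/85 ≈ -842.28)
1/N = 1/(-71594/85) = -85/71594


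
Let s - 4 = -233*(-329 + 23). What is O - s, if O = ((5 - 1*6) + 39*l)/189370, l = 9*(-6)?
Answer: -13502461847/189370 ≈ -71302.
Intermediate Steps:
s = 71302 (s = 4 - 233*(-329 + 23) = 4 - 233*(-306) = 4 + 71298 = 71302)
l = -54
O = -2107/189370 (O = ((5 - 1*6) + 39*(-54))/189370 = ((5 - 6) - 2106)*(1/189370) = (-1 - 2106)*(1/189370) = -2107*1/189370 = -2107/189370 ≈ -0.011126)
O - s = -2107/189370 - 1*71302 = -2107/189370 - 71302 = -13502461847/189370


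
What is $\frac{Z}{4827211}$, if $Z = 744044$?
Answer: $\frac{744044}{4827211} \approx 0.15414$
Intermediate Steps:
$\frac{Z}{4827211} = \frac{744044}{4827211}$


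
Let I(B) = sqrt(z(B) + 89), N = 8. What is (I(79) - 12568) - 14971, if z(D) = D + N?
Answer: -27539 + 4*sqrt(11) ≈ -27526.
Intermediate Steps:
z(D) = 8 + D (z(D) = D + 8 = 8 + D)
I(B) = sqrt(97 + B) (I(B) = sqrt((8 + B) + 89) = sqrt(97 + B))
(I(79) - 12568) - 14971 = (sqrt(97 + 79) - 12568) - 14971 = (sqrt(176) - 12568) - 14971 = (4*sqrt(11) - 12568) - 14971 = (-12568 + 4*sqrt(11)) - 14971 = -27539 + 4*sqrt(11)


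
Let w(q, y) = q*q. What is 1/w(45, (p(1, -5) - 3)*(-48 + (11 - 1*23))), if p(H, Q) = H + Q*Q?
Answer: 1/2025 ≈ 0.00049383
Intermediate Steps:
p(H, Q) = H + Q**2
w(q, y) = q**2
1/w(45, (p(1, -5) - 3)*(-48 + (11 - 1*23))) = 1/(45**2) = 1/2025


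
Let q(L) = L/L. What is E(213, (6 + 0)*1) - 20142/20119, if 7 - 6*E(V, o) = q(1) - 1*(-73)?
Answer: -1468825/120714 ≈ -12.168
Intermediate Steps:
q(L) = 1
E(V, o) = -67/6 (E(V, o) = 7/6 - (1 - 1*(-73))/6 = 7/6 - (1 + 73)/6 = 7/6 - ⅙*74 = 7/6 - 37/3 = -67/6)
E(213, (6 + 0)*1) - 20142/20119 = -67/6 - 20142/20119 = -1468825/120714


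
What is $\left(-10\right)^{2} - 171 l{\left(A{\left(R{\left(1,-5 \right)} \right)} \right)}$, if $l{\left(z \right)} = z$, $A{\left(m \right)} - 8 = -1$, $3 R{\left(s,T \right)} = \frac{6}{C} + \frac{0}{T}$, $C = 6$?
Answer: $-1097$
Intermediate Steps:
$R{\left(s,T \right)} = \frac{1}{3}$ ($R{\left(s,T \right)} = \frac{\frac{6}{6} + \frac{0}{T}}{3} = \frac{6 \cdot \frac{1}{6} + 0}{3} = \frac{1 + 0}{3} = \frac{1}{3} \cdot 1 = \frac{1}{3}$)
$A{\left(m \right)} = 7$ ($A{\left(m \right)} = 8 - 1 = 7$)
$\left(-10\right)^{2} - 171 l{\left(A{\left(R{\left(1,-5 \right)} \right)} \right)} = \left(-10\right)^{2} - 1197 = 100 - 1197 = -1097$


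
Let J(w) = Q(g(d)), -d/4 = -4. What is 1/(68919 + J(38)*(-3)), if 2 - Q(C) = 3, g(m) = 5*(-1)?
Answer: 1/68922 ≈ 1.4509e-5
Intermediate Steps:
d = 16 (d = -4*(-4) = 16)
g(m) = -5
Q(C) = -1 (Q(C) = 2 - 1*3 = 2 - 3 = -1)
J(w) = -1
1/(68919 + J(38)*(-3)) = 1/(68919 - 1*(-3)) = 1/(68919 + 3) = 1/68922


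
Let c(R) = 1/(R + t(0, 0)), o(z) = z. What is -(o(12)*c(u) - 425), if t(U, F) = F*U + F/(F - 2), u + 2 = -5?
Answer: 2987/7 ≈ 426.71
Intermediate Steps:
u = -7 (u = -2 - 5 = -7)
t(U, F) = F*U + F/(-2 + F)
c(R) = 1/R (c(R) = 1/(R + 0*(1 - 2*0 + 0*0)/(-2 + 0)) = 1/(R + 0*(1 + 0 + 0)/(-2)) = 1/(R + 0*(-½)*1) = 1/(R + 0) = 1/R)
-(o(12)*c(u) - 425) = -(12/(-7) - 425) = -(12*(-⅐) - 425) = -(-12/7 - 425) = -1*(-2987/7) = 2987/7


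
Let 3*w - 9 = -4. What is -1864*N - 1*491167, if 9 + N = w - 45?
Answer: -1180853/3 ≈ -3.9362e+5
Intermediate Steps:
w = 5/3 (w = 3 + (⅓)*(-4) = 3 - 4/3 = 5/3 ≈ 1.6667)
N = -157/3 (N = -9 + (5/3 - 45) = -9 - 130/3 = -157/3 ≈ -52.333)
-1864*N - 1*491167 = -1864*(-157/3) - 1*491167 = 292648/3 - 491167 = -1180853/3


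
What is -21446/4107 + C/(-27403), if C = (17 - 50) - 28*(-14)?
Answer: -589159151/112544121 ≈ -5.2349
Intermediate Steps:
C = 359 (C = -33 + 392 = 359)
-21446/4107 + C/(-27403) = -21446/4107 + 359/(-27403) = -21446*1/4107 + 359*(-1/27403) = -21446/4107 - 359/27403 = -589159151/112544121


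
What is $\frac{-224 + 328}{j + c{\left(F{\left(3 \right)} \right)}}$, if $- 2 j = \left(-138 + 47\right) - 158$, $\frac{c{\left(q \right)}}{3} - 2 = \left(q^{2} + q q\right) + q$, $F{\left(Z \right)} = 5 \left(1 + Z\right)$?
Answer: $\frac{208}{5181} \approx 0.040147$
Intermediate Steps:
$F{\left(Z \right)} = 5 + 5 Z$
$c{\left(q \right)} = 6 + 3 q + 6 q^{2}$ ($c{\left(q \right)} = 6 + 3 \left(\left(q^{2} + q q\right) + q\right) = 6 + 3 \left(\left(q^{2} + q^{2}\right) + q\right) = 6 + 3 \left(2 q^{2} + q\right) = 6 + 3 \left(q + 2 q^{2}\right) = 6 + \left(3 q + 6 q^{2}\right) = 6 + 3 q + 6 q^{2}$)
$j = \frac{249}{2}$ ($j = - \frac{\left(-138 + 47\right) - 158}{2} = - \frac{-91 - 158}{2} = \left(- \frac{1}{2}\right) \left(-249\right) = \frac{249}{2} \approx 124.5$)
$\frac{-224 + 328}{j + c{\left(F{\left(3 \right)} \right)}} = \frac{-224 + 328}{\frac{249}{2} + \left(6 + 3 \left(5 + 5 \cdot 3\right) + 6 \left(5 + 5 \cdot 3\right)^{2}\right)} = \frac{104}{\frac{249}{2} + \left(6 + 3 \left(5 + 15\right) + 6 \left(5 + 15\right)^{2}\right)} = \frac{104}{\frac{249}{2} + \left(6 + 3 \cdot 20 + 6 \cdot 20^{2}\right)} = \frac{104}{\frac{249}{2} + \left(6 + 60 + 6 \cdot 400\right)} = \frac{104}{\frac{249}{2} + \left(6 + 60 + 2400\right)} = \frac{104}{\frac{249}{2} + 2466} = \frac{104}{\frac{5181}{2}} = 104 \cdot \frac{2}{5181} = \frac{208}{5181}$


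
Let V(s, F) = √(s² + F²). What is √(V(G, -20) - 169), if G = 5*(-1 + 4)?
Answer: 12*I ≈ 12.0*I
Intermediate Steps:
G = 15 (G = 5*3 = 15)
V(s, F) = √(F² + s²)
√(V(G, -20) - 169) = √(√((-20)² + 15²) - 169) = √(√(400 + 225) - 169) = √(√625 - 169) = √(25 - 169) = √(-144) = 12*I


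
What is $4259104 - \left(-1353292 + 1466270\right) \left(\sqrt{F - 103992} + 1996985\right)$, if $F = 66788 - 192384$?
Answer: $-225611112226 - 225956 i \sqrt{57397} \approx -2.2561 \cdot 10^{11} - 5.4134 \cdot 10^{7} i$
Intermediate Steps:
$F = -125596$ ($F = 66788 - 192384 = -125596$)
$4259104 - \left(-1353292 + 1466270\right) \left(\sqrt{F - 103992} + 1996985\right) = 4259104 - \left(-1353292 + 1466270\right) \left(\sqrt{-125596 - 103992} + 1996985\right) = 4259104 - 112978 \left(\sqrt{-229588} + 1996985\right) = 4259104 - 112978 \left(2 i \sqrt{57397} + 1996985\right) = 4259104 - 112978 \left(1996985 + 2 i \sqrt{57397}\right) = 4259104 - \left(225615371330 + 225956 i \sqrt{57397}\right) = -225611112226 - 225956 i \sqrt{57397}$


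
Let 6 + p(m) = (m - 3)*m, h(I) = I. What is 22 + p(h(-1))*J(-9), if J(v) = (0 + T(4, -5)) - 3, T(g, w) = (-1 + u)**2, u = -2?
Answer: 10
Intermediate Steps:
T(g, w) = 9 (T(g, w) = (-1 - 2)**2 = (-3)**2 = 9)
p(m) = -6 + m*(-3 + m) (p(m) = -6 + (m - 3)*m = -6 + (-3 + m)*m = -6 + m*(-3 + m))
J(v) = 6 (J(v) = (0 + 9) - 3 = 9 - 3 = 6)
22 + p(h(-1))*J(-9) = 22 + (-6 + (-1)**2 - 3*(-1))*6 = 22 + (-6 + 1 + 3)*6 = 22 - 2*6 = 22 - 12 = 10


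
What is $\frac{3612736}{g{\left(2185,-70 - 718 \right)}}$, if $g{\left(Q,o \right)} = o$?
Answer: $- \frac{903184}{197} \approx -4584.7$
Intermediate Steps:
$\frac{3612736}{g{\left(2185,-70 - 718 \right)}} = \frac{3612736}{-70 - 718} = \frac{3612736}{-788} = 3612736 \left(- \frac{1}{788}\right) = - \frac{903184}{197}$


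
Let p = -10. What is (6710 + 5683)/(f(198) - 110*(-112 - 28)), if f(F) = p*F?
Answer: 12393/13420 ≈ 0.92347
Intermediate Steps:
f(F) = -10*F
(6710 + 5683)/(f(198) - 110*(-112 - 28)) = (6710 + 5683)/(-10*198 - 110*(-112 - 28)) = 12393/(-1980 - 110*(-140)) = 12393/(-1980 + 15400) = 12393/13420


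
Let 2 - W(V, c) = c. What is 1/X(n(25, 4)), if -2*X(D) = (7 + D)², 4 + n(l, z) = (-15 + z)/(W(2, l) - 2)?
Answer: -625/3698 ≈ -0.16901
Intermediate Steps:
W(V, c) = 2 - c
n(l, z) = -4 - (-15 + z)/l (n(l, z) = -4 + (-15 + z)/((2 - l) - 2) = -4 + (-15 + z)/((-l)) = -4 + (-15 + z)*(-1/l) = -4 - (-15 + z)/l)
X(D) = -(7 + D)²/2
1/X(n(25, 4)) = 1/(-(7 + (15 - 1*4 - 4*25)/25)²/2) = 1/(-(7 + (15 - 4 - 100)/25)²/2) = 1/(-(7 + (1/25)*(-89))²/2) = 1/(-(7 - 89/25)²/2) = 1/(-(86/25)²/2) = 1/(-½*7396/625) = 1/(-3698/625) = -625/3698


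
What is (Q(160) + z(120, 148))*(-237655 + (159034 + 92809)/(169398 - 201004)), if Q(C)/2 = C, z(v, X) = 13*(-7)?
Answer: -1720150852017/31606 ≈ -5.4425e+7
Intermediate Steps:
z(v, X) = -91
Q(C) = 2*C
(Q(160) + z(120, 148))*(-237655 + (159034 + 92809)/(169398 - 201004)) = (2*160 - 91)*(-237655 + (159034 + 92809)/(169398 - 201004)) = (320 - 91)*(-237655 + 251843/(-31606)) = 229*(-237655 + 251843*(-1/31606)) = 229*(-237655 - 251843/31606) = 229*(-7511575773/31606) = -1720150852017/31606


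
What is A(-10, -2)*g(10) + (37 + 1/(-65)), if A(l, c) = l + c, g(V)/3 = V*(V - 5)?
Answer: -114596/65 ≈ -1763.0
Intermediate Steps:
g(V) = 3*V*(-5 + V) (g(V) = 3*(V*(V - 5)) = 3*(V*(-5 + V)) = 3*V*(-5 + V))
A(l, c) = c + l
A(-10, -2)*g(10) + (37 + 1/(-65)) = (-2 - 10)*(3*10*(-5 + 10)) + (37 + 1/(-65)) = -36*10*5 + (37 - 1/65) = -12*150 + 2404/65 = -1800 + 2404/65 = -114596/65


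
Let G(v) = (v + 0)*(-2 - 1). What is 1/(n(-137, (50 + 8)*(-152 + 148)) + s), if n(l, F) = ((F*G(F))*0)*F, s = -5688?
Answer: -1/5688 ≈ -0.00017581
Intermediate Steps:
G(v) = -3*v (G(v) = v*(-3) = -3*v)
n(l, F) = 0 (n(l, F) = ((F*(-3*F))*0)*F = (-3*F²*0)*F = 0*F = 0)
1/(n(-137, (50 + 8)*(-152 + 148)) + s) = 1/(0 - 5688) = 1/(-5688) = -1/5688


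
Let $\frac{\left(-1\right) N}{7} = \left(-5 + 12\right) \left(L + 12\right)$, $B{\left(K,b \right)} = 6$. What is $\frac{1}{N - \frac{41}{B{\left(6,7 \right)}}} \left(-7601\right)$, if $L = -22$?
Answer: $- \frac{45606}{2899} \approx -15.732$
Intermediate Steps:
$N = 490$ ($N = - 7 \left(-5 + 12\right) \left(-22 + 12\right) = - 7 \cdot 7 \left(-10\right) = \left(-7\right) \left(-70\right) = 490$)
$\frac{1}{N - \frac{41}{B{\left(6,7 \right)}}} \left(-7601\right) = \frac{1}{490 - \frac{41}{6}} \left(-7601\right) = \frac{1}{\frac{2899}{6}} \left(-7601\right) = \frac{6}{2899} \left(-7601\right) = - \frac{45606}{2899}$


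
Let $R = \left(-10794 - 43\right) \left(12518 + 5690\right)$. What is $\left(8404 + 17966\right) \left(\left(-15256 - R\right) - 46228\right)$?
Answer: $5201709598440$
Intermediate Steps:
$R = -197320096$ ($R = \left(-10837\right) 18208 = -197320096$)
$\left(8404 + 17966\right) \left(\left(-15256 - R\right) - 46228\right) = \left(8404 + 17966\right) \left(\left(-15256 - -197320096\right) - 46228\right) = 26370 \left(\left(-15256 + 197320096\right) - 46228\right) = 26370 \left(197304840 - 46228\right) = 26370 \cdot 197258612 = 5201709598440$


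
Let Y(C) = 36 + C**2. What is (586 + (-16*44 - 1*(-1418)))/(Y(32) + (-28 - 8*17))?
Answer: 325/224 ≈ 1.4509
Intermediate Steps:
(586 + (-16*44 - 1*(-1418)))/(Y(32) + (-28 - 8*17)) = (586 + (-16*44 - 1*(-1418)))/((36 + 32**2) + (-28 - 8*17)) = (586 + (-704 + 1418))/((36 + 1024) + (-28 - 136)) = (586 + 714)/(1060 - 164) = 1300/896 = 1300*(1/896) = 325/224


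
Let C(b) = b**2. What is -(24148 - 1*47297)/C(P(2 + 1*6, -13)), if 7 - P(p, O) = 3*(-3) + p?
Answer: 23149/64 ≈ 361.70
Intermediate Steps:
P(p, O) = 16 - p (P(p, O) = 7 - (3*(-3) + p) = 7 - (-9 + p) = 7 + (9 - p) = 16 - p)
-(24148 - 1*47297)/C(P(2 + 1*6, -13)) = -(24148 - 1*47297)/((16 - (2 + 1*6))**2) = -(24148 - 47297)/((16 - (2 + 6))**2) = -(-23149)/((16 - 1*8)**2) = -(-23149)/((16 - 8)**2) = -(-23149)/(8**2) = -(-23149)/64 = -1*(-23149/64) = 23149/64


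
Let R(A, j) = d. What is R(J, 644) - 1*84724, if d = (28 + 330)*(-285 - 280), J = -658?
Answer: -286994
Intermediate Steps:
d = -202270 (d = 358*(-565) = -202270)
R(A, j) = -202270
R(J, 644) - 1*84724 = -202270 - 1*84724 = -202270 - 84724 = -286994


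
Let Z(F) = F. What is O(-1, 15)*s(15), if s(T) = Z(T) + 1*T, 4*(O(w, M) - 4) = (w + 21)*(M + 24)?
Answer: 5970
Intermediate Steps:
O(w, M) = 4 + (21 + w)*(24 + M)/4 (O(w, M) = 4 + ((w + 21)*(M + 24))/4 = 4 + ((21 + w)*(24 + M))/4 = 4 + (21 + w)*(24 + M)/4)
s(T) = 2*T (s(T) = T + 1*T = T + T = 2*T)
O(-1, 15)*s(15) = (130 + 6*(-1) + (21/4)*15 + (¼)*15*(-1))*(2*15) = (130 - 6 + 315/4 - 15/4)*30 = 199*30 = 5970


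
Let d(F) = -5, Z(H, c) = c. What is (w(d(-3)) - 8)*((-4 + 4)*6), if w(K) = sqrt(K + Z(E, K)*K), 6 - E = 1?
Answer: 0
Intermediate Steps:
E = 5 (E = 6 - 1*1 = 6 - 1 = 5)
w(K) = sqrt(K + K**2) (w(K) = sqrt(K + K*K) = sqrt(K + K**2))
(w(d(-3)) - 8)*((-4 + 4)*6) = (sqrt(-5*(1 - 5)) - 8)*((-4 + 4)*6) = (sqrt(-5*(-4)) - 8)*(0*6) = (sqrt(20) - 8)*0 = (2*sqrt(5) - 8)*0 = (-8 + 2*sqrt(5))*0 = 0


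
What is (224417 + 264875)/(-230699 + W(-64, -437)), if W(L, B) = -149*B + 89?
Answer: -489292/165497 ≈ -2.9565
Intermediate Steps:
W(L, B) = 89 - 149*B
(224417 + 264875)/(-230699 + W(-64, -437)) = (224417 + 264875)/(-230699 + (89 - 149*(-437))) = 489292/(-230699 + (89 + 65113)) = 489292/(-230699 + 65202) = 489292/(-165497) = 489292*(-1/165497) = -489292/165497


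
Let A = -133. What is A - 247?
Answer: -380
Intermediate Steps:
A - 247 = -133 - 247 = -380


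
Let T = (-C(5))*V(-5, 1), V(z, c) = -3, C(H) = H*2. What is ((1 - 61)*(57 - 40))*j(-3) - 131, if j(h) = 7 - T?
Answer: 23329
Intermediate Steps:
C(H) = 2*H
T = 30 (T = -2*5*(-3) = -1*10*(-3) = -10*(-3) = 30)
j(h) = -23 (j(h) = 7 - 1*30 = 7 - 30 = -23)
((1 - 61)*(57 - 40))*j(-3) - 131 = ((1 - 61)*(57 - 40))*(-23) - 131 = -60*17*(-23) - 131 = -1020*(-23) - 131 = 23460 - 131 = 23329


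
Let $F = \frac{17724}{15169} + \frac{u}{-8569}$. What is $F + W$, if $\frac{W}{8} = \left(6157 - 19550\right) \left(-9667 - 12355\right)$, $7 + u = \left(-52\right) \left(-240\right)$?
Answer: $\frac{3983097918939871}{1688093} \approx 2.3595 \cdot 10^{9}$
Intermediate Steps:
$u = 12473$ ($u = -7 - -12480 = -7 + 12480 = 12473$)
$F = - \frac{484753}{1688093}$ ($F = \frac{17724}{15169} + \frac{12473}{-8569} = 17724 \cdot \frac{1}{15169} + 12473 \left(- \frac{1}{8569}\right) = \frac{2532}{2167} - \frac{12473}{8569} = - \frac{484753}{1688093} \approx -0.28716$)
$W = 2359525168$ ($W = 8 \left(6157 - 19550\right) \left(-9667 - 12355\right) = 8 \left(\left(-13393\right) \left(-22022\right)\right) = 8 \cdot 294940646 = 2359525168$)
$F + W = - \frac{484753}{1688093} + 2359525168 = \frac{3983097918939871}{1688093}$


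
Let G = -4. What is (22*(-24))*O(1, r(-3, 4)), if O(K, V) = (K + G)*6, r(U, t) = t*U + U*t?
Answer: 9504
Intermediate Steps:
r(U, t) = 2*U*t (r(U, t) = U*t + U*t = 2*U*t)
O(K, V) = -24 + 6*K (O(K, V) = (K - 4)*6 = (-4 + K)*6 = -24 + 6*K)
(22*(-24))*O(1, r(-3, 4)) = (22*(-24))*(-24 + 6*1) = -528*(-24 + 6) = -528*(-18) = 9504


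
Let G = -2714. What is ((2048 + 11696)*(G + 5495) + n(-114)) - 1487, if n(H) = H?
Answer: 38220463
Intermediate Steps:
((2048 + 11696)*(G + 5495) + n(-114)) - 1487 = ((2048 + 11696)*(-2714 + 5495) - 114) - 1487 = (13744*2781 - 114) - 1487 = (38222064 - 114) - 1487 = 38221950 - 1487 = 38220463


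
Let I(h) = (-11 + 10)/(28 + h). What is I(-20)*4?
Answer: -½ ≈ -0.50000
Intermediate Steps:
I(h) = -1/(28 + h)
I(-20)*4 = -1/(28 - 20)*4 = -1/8*4 = -1*⅛*4 = -⅛*4 = -½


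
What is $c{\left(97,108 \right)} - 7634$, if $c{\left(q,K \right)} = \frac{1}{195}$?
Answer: $- \frac{1488629}{195} \approx -7634.0$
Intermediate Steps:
$c{\left(q,K \right)} = \frac{1}{195}$
$c{\left(97,108 \right)} - 7634 = \frac{1}{195} - 7634 = - \frac{1488629}{195}$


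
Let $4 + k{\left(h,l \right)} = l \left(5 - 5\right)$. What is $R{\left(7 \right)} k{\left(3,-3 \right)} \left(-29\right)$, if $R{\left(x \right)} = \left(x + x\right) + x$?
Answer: $2436$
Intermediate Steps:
$k{\left(h,l \right)} = -4$ ($k{\left(h,l \right)} = -4 + l \left(5 - 5\right) = -4 + l 0 = -4 + 0 = -4$)
$R{\left(x \right)} = 3 x$ ($R{\left(x \right)} = 2 x + x = 3 x$)
$R{\left(7 \right)} k{\left(3,-3 \right)} \left(-29\right) = 3 \cdot 7 \left(-4\right) \left(-29\right) = 21 \left(-4\right) \left(-29\right) = \left(-84\right) \left(-29\right) = 2436$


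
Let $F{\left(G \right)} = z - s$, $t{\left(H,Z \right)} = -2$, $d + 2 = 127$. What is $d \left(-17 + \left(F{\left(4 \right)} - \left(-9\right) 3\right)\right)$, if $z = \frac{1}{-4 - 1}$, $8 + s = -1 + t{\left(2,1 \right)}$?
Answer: $2600$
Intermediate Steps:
$d = 125$ ($d = -2 + 127 = 125$)
$s = -11$ ($s = -8 - 3 = -11$)
$z = - \frac{1}{5}$ ($z = \frac{1}{-5} = - \frac{1}{5} \approx -0.2$)
$F{\left(G \right)} = \frac{54}{5}$ ($F{\left(G \right)} = - \frac{1}{5} - -11 = - \frac{1}{5} + 11 = \frac{54}{5}$)
$d \left(-17 + \left(F{\left(4 \right)} - \left(-9\right) 3\right)\right) = 125 \left(-17 - \left(- \frac{54}{5} - 27\right)\right) = 125 \left(-17 + \left(\frac{54}{5} - -27\right)\right) = 125 \left(-17 + \left(\frac{54}{5} + 27\right)\right) = 125 \left(-17 + \frac{189}{5}\right) = 125 \cdot \frac{104}{5} = 2600$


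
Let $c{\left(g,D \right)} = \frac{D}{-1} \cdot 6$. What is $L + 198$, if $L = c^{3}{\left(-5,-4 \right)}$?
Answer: $14022$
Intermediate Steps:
$c{\left(g,D \right)} = - 6 D$ ($c{\left(g,D \right)} = - D 6 = - 6 D$)
$L = 13824$ ($L = \left(\left(-6\right) \left(-4\right)\right)^{3} = 24^{3} = 13824$)
$L + 198 = 13824 + 198 = 14022$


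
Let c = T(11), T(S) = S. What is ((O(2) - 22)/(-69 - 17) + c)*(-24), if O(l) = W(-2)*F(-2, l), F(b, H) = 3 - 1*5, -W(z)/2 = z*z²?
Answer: -12000/43 ≈ -279.07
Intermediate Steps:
W(z) = -2*z³ (W(z) = -2*z*z² = -2*z³)
F(b, H) = -2 (F(b, H) = 3 - 5 = -2)
c = 11
O(l) = -32 (O(l) = -2*(-2)³*(-2) = -2*(-8)*(-2) = 16*(-2) = -32)
((O(2) - 22)/(-69 - 17) + c)*(-24) = ((-32 - 22)/(-69 - 17) + 11)*(-24) = (-54/(-86) + 11)*(-24) = (-54*(-1/86) + 11)*(-24) = (27/43 + 11)*(-24) = (500/43)*(-24) = -12000/43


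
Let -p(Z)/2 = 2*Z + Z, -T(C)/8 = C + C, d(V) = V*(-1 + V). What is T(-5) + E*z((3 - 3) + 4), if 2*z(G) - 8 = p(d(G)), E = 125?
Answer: -3920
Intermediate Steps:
T(C) = -16*C (T(C) = -8*(C + C) = -16*C)
p(Z) = -6*Z (p(Z) = -2*(2*Z + Z) = -6*Z)
z(G) = 4 - 3*G*(-1 + G) (z(G) = 4 + (-6*G*(-1 + G))/2 = 4 - 3*G*(-1 + G))
T(-5) + E*z((3 - 3) + 4) = -16*(-5) + 125*(4 - 3*((3 - 3) + 4)*(-1 + ((3 - 3) + 4))) = 80 + 125*(4 - 3*(0 + 4)*(-1 + (0 + 4))) = 80 + 125*(4 - 3*4*(-1 + 4)) = 80 + 125*(4 - 3*4*3) = 80 + 125*(4 - 36) = 80 + 125*(-32) = 80 - 4000 = -3920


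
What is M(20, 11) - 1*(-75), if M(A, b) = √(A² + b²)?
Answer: 75 + √521 ≈ 97.825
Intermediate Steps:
M(20, 11) - 1*(-75) = √(20² + 11²) - 1*(-75) = √(400 + 121) + 75 = √521 + 75 = 75 + √521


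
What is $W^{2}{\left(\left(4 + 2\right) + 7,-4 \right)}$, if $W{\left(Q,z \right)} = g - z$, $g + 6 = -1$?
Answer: $9$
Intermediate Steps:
$g = -7$ ($g = -6 - 1 = -7$)
$W{\left(Q,z \right)} = -7 - z$
$W^{2}{\left(\left(4 + 2\right) + 7,-4 \right)} = \left(-7 - -4\right)^{2} = \left(-7 + 4\right)^{2} = \left(-3\right)^{2} = 9$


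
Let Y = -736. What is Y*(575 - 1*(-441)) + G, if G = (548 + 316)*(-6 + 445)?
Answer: -368480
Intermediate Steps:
G = 379296 (G = 864*439 = 379296)
Y*(575 - 1*(-441)) + G = -736*(575 - 1*(-441)) + 379296 = -736*(575 + 441) + 379296 = -736*1016 + 379296 = -747776 + 379296 = -368480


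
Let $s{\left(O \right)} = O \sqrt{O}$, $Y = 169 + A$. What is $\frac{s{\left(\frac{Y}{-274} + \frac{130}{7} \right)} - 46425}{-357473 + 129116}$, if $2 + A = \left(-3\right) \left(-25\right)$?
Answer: $\frac{15475}{76119} - \frac{16963 \sqrt{16267517}}{210015594117} \approx 0.20297$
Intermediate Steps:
$A = 73$ ($A = -2 - -75 = -2 + 75 = 73$)
$Y = 242$ ($Y = 169 + 73 = 242$)
$s{\left(O \right)} = O^{\frac{3}{2}}$
$\frac{s{\left(\frac{Y}{-274} + \frac{130}{7} \right)} - 46425}{-357473 + 129116} = \frac{\left(\frac{242}{-274} + \frac{130}{7}\right)^{\frac{3}{2}} - 46425}{-357473 + 129116} = \frac{\left(242 \left(- \frac{1}{274}\right) + 130 \cdot \frac{1}{7}\right)^{\frac{3}{2}} - 46425}{-228357} = \left(\left(- \frac{121}{137} + \frac{130}{7}\right)^{\frac{3}{2}} - 46425\right) \left(- \frac{1}{228357}\right) = \left(\left(\frac{16963}{959}\right)^{\frac{3}{2}} - 46425\right) \left(- \frac{1}{228357}\right) = \left(\frac{16963 \sqrt{16267517}}{919681} - 46425\right) \left(- \frac{1}{228357}\right) = \left(-46425 + \frac{16963 \sqrt{16267517}}{919681}\right) \left(- \frac{1}{228357}\right) = \frac{15475}{76119} - \frac{16963 \sqrt{16267517}}{210015594117}$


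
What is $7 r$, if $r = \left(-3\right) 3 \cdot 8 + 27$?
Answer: $-315$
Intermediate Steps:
$r = -45$ ($r = \left(-9\right) 8 + 27 = -72 + 27 = -45$)
$7 r = 7 \left(-45\right) = -315$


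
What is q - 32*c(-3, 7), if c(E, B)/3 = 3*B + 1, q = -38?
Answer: -2150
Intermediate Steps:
c(E, B) = 3 + 9*B (c(E, B) = 3*(3*B + 1) = 3*(1 + 3*B) = 3 + 9*B)
q - 32*c(-3, 7) = -38 - 32*(3 + 9*7) = -38 - 32*(3 + 63) = -38 - 32*66 = -38 - 2112 = -2150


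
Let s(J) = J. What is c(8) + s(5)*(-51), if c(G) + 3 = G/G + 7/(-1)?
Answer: -264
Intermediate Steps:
c(G) = -9 (c(G) = -3 + (G/G + 7/(-1)) = -3 + (1 + 7*(-1)) = -3 + (1 - 7) = -3 - 6 = -9)
c(8) + s(5)*(-51) = -9 + 5*(-51) = -9 - 255 = -264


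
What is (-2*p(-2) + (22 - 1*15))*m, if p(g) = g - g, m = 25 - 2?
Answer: 161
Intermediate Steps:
m = 23
p(g) = 0
(-2*p(-2) + (22 - 1*15))*m = (-2*0 + (22 - 1*15))*23 = (0 + (22 - 15))*23 = (0 + 7)*23 = 7*23 = 161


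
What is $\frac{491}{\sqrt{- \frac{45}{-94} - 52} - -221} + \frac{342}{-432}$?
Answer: $\frac{157478773}{110301528} - \frac{491 i \sqrt{455242}}{4595897} \approx 1.4277 - 0.072083 i$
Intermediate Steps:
$\frac{491}{\sqrt{- \frac{45}{-94} - 52} - -221} + \frac{342}{-432} = \frac{491}{\sqrt{\left(-45\right) \left(- \frac{1}{94}\right) - 52} + 221} + 342 \left(- \frac{1}{432}\right) = \frac{491}{\sqrt{\frac{45}{94} - 52} + 221} - \frac{19}{24} = \frac{491}{\sqrt{- \frac{4843}{94}} + 221} - \frac{19}{24} = \frac{491}{\frac{i \sqrt{455242}}{94} + 221} - \frac{19}{24} = \frac{491}{221 + \frac{i \sqrt{455242}}{94}} - \frac{19}{24} = - \frac{19}{24} + \frac{491}{221 + \frac{i \sqrt{455242}}{94}}$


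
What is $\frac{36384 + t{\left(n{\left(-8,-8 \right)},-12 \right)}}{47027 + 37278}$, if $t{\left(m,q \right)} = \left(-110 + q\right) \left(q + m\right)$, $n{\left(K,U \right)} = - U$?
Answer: $\frac{36872}{84305} \approx 0.43736$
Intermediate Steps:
$t{\left(m,q \right)} = \left(-110 + q\right) \left(m + q\right)$
$\frac{36384 + t{\left(n{\left(-8,-8 \right)},-12 \right)}}{47027 + 37278} = \frac{36384 + \left(\left(-12\right)^{2} - 110 \left(\left(-1\right) \left(-8\right)\right) - -1320 + \left(-1\right) \left(-8\right) \left(-12\right)\right)}{47027 + 37278} = \frac{36384 + \left(144 - 880 + 1320 + 8 \left(-12\right)\right)}{84305} = \left(36384 + \left(144 - 880 + 1320 - 96\right)\right) \frac{1}{84305} = \left(36384 + 488\right) \frac{1}{84305} = 36872 \cdot \frac{1}{84305} = \frac{36872}{84305}$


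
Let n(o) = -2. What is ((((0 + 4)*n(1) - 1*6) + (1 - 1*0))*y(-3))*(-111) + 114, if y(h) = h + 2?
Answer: -1329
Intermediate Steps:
y(h) = 2 + h
((((0 + 4)*n(1) - 1*6) + (1 - 1*0))*y(-3))*(-111) + 114 = ((((0 + 4)*(-2) - 1*6) + (1 - 1*0))*(2 - 3))*(-111) + 114 = (((4*(-2) - 6) + (1 + 0))*(-1))*(-111) + 114 = (((-8 - 6) + 1)*(-1))*(-111) + 114 = ((-14 + 1)*(-1))*(-111) + 114 = -13*(-1)*(-111) + 114 = 13*(-111) + 114 = -1443 + 114 = -1329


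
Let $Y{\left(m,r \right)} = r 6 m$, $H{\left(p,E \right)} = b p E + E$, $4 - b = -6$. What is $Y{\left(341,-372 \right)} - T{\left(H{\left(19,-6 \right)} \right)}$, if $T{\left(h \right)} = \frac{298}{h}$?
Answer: $- \frac{436117027}{573} \approx -7.6111 \cdot 10^{5}$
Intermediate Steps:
$b = 10$ ($b = 4 - -6 = 4 + 6 = 10$)
$H{\left(p,E \right)} = E + 10 E p$ ($H{\left(p,E \right)} = 10 p E + E = 10 E p + E = E + 10 E p$)
$Y{\left(m,r \right)} = 6 m r$ ($Y{\left(m,r \right)} = 6 r m = 6 m r$)
$Y{\left(341,-372 \right)} - T{\left(H{\left(19,-6 \right)} \right)} = 6 \cdot 341 \left(-372\right) - \frac{298}{\left(-6\right) \left(1 + 10 \cdot 19\right)} = -761112 - \frac{298}{\left(-6\right) \left(1 + 190\right)} = -761112 - \frac{298}{\left(-6\right) 191} = -761112 - \frac{298}{-1146} = -761112 - 298 \left(- \frac{1}{1146}\right) = -761112 - - \frac{149}{573} = -761112 + \frac{149}{573} = - \frac{436117027}{573}$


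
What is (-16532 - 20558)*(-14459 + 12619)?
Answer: 68245600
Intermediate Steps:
(-16532 - 20558)*(-14459 + 12619) = -37090*(-1840) = 68245600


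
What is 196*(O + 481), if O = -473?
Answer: 1568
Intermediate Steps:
196*(O + 481) = 196*(-473 + 481) = 196*8 = 1568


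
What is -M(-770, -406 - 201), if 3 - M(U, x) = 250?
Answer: 247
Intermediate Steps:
M(U, x) = -247 (M(U, x) = 3 - 1*250 = 3 - 250 = -247)
-M(-770, -406 - 201) = -1*(-247) = 247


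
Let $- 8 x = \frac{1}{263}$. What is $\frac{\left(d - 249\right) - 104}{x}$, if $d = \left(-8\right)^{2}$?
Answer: $608056$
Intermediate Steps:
$x = - \frac{1}{2104}$ ($x = - \frac{1}{8 \cdot 263} = \left(- \frac{1}{8}\right) \frac{1}{263} = - \frac{1}{2104} \approx -0.00047529$)
$d = 64$
$\frac{\left(d - 249\right) - 104}{x} = \frac{\left(64 - 249\right) - 104}{- \frac{1}{2104}} = \left(-185 - 104\right) \left(-2104\right) = \left(-289\right) \left(-2104\right) = 608056$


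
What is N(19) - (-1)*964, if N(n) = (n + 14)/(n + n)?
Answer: 36665/38 ≈ 964.87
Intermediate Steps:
N(n) = (14 + n)/(2*n) (N(n) = (14 + n)/((2*n)) = (14 + n)*(1/(2*n)) = (14 + n)/(2*n))
N(19) - (-1)*964 = (1/2)*(14 + 19)/19 - (-1)*964 = (1/2)*(1/19)*33 - 1*(-964) = 33/38 + 964 = 36665/38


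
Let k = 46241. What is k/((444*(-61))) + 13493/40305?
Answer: -166477677/121291180 ≈ -1.3725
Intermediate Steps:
k/((444*(-61))) + 13493/40305 = 46241/((444*(-61))) + 13493/40305 = 46241/(-27084) + 13493*(1/40305) = 46241*(-1/27084) + 13493/40305 = -46241/27084 + 13493/40305 = -166477677/121291180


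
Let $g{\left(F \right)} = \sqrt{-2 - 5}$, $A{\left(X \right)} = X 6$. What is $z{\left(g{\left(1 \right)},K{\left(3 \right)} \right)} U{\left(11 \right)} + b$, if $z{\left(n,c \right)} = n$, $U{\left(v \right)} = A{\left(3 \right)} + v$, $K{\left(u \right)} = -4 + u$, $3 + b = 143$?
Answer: $140 + 29 i \sqrt{7} \approx 140.0 + 76.727 i$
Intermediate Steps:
$b = 140$ ($b = -3 + 143 = 140$)
$A{\left(X \right)} = 6 X$
$g{\left(F \right)} = i \sqrt{7}$ ($g{\left(F \right)} = \sqrt{-7} = i \sqrt{7}$)
$U{\left(v \right)} = 18 + v$ ($U{\left(v \right)} = 6 \cdot 3 + v = 18 + v$)
$z{\left(g{\left(1 \right)},K{\left(3 \right)} \right)} U{\left(11 \right)} + b = i \sqrt{7} \left(18 + 11\right) + 140 = i \sqrt{7} \cdot 29 + 140 = 29 i \sqrt{7} + 140 = 140 + 29 i \sqrt{7}$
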